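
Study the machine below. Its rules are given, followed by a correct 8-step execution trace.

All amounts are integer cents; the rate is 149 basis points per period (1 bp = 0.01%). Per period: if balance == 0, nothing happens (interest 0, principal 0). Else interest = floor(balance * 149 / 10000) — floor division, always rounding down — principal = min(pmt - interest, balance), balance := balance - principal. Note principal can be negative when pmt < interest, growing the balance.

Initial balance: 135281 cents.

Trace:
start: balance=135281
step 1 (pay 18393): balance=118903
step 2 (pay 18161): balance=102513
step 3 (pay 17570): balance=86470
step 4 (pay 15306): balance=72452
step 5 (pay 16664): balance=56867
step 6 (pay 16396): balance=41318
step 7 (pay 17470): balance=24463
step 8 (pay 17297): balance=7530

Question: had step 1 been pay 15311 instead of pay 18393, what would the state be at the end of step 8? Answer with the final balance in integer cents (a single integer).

10949

(re-executing from step 1 with the substitution; state before step 1: balance=135281)
step 1 (pay 15311): balance=121985
step 2 (pay 18161): balance=105641
step 3 (pay 17570): balance=89645
step 4 (pay 15306): balance=75674
step 5 (pay 16664): balance=60137
step 6 (pay 16396): balance=44637
step 7 (pay 17470): balance=27832
step 8 (pay 17297): balance=10949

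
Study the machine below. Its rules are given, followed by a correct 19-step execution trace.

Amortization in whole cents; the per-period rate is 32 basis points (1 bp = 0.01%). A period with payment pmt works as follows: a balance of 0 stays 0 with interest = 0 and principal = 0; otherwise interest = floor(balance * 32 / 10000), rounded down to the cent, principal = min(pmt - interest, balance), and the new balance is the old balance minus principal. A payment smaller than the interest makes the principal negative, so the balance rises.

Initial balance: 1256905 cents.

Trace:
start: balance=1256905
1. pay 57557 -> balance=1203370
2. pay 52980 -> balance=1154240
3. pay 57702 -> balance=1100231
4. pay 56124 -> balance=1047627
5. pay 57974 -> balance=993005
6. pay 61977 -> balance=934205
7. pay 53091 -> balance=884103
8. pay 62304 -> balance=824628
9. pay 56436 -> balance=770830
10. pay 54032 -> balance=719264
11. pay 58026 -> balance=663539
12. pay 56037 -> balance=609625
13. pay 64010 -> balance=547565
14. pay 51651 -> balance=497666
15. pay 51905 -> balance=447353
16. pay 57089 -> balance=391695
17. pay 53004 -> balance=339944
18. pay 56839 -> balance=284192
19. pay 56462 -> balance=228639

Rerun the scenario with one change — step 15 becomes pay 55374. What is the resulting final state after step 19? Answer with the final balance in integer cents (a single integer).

(re-executing from step 15 with the substitution; state before step 15: balance=497666)
15. pay 55374 -> balance=443884
16. pay 57089 -> balance=388215
17. pay 53004 -> balance=336453
18. pay 56839 -> balance=280690
19. pay 56462 -> balance=225126

225126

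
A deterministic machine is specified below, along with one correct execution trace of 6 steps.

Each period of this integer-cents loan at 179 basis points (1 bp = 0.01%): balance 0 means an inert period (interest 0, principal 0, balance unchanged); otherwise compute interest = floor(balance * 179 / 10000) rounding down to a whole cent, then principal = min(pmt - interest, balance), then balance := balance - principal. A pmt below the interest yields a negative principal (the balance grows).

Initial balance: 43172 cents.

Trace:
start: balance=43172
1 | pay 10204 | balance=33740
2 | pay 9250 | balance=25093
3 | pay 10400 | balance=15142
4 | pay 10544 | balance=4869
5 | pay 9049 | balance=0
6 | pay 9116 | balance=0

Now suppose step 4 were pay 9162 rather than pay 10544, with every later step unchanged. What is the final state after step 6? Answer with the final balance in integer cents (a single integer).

(re-executing from step 4 with the substitution; state before step 4: balance=15142)
4 | pay 9162 | balance=6251
5 | pay 9049 | balance=0
6 | pay 9116 | balance=0

0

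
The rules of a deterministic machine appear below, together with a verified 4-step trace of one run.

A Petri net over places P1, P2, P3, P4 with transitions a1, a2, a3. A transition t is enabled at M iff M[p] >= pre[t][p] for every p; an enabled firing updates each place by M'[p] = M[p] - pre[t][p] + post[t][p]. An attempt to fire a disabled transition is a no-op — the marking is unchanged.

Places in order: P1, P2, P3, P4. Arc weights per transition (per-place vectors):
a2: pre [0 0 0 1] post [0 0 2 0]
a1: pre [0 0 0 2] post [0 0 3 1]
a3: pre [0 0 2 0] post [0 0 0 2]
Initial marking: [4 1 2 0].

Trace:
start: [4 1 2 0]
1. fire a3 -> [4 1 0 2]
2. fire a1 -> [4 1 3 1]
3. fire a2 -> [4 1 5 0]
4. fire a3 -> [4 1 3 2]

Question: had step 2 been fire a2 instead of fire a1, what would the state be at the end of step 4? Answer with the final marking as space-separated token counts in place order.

4 1 2 2

(re-executing from step 2 with the substitution; state before step 2: [4 1 0 2])
2. fire a2 -> [4 1 2 1]
3. fire a2 -> [4 1 4 0]
4. fire a3 -> [4 1 2 2]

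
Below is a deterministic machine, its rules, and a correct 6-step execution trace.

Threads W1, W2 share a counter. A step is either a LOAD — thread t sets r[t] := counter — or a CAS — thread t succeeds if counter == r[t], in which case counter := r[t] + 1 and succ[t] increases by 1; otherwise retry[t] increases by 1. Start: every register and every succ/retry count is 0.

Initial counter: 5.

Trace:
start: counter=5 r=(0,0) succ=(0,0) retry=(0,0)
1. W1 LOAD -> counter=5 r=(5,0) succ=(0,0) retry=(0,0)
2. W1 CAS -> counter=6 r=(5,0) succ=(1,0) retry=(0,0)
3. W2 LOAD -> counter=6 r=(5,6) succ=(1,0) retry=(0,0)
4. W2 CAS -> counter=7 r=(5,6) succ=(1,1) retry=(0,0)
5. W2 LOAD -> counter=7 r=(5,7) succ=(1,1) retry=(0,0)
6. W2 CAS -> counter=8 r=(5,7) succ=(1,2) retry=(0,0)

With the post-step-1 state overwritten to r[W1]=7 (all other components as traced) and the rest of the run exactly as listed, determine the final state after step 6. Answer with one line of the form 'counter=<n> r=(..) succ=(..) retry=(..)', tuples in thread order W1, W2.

counter=7 r=(7,6) succ=(0,2) retry=(1,0)

state after step 1 := counter=5 r=(7,0) succ=(0,0) retry=(0,0)
2. W1 CAS -> counter=5 r=(7,0) succ=(0,0) retry=(1,0)
3. W2 LOAD -> counter=5 r=(7,5) succ=(0,0) retry=(1,0)
4. W2 CAS -> counter=6 r=(7,5) succ=(0,1) retry=(1,0)
5. W2 LOAD -> counter=6 r=(7,6) succ=(0,1) retry=(1,0)
6. W2 CAS -> counter=7 r=(7,6) succ=(0,2) retry=(1,0)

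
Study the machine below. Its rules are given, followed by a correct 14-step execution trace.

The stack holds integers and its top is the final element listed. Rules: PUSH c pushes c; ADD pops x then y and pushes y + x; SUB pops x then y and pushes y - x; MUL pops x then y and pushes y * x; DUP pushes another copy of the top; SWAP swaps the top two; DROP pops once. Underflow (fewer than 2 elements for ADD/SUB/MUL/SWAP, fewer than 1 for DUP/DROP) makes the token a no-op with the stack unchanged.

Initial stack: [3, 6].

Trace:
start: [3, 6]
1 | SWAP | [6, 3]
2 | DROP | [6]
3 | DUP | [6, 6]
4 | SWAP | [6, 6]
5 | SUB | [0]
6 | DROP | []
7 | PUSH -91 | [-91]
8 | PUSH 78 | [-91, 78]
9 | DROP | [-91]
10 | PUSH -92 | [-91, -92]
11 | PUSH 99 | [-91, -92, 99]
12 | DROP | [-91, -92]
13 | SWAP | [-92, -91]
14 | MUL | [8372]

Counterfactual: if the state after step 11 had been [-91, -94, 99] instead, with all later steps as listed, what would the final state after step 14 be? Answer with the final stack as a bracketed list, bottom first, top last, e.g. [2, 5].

state after step 11 := [-91, -94, 99]
12 | DROP | [-91, -94]
13 | SWAP | [-94, -91]
14 | MUL | [8554]

[8554]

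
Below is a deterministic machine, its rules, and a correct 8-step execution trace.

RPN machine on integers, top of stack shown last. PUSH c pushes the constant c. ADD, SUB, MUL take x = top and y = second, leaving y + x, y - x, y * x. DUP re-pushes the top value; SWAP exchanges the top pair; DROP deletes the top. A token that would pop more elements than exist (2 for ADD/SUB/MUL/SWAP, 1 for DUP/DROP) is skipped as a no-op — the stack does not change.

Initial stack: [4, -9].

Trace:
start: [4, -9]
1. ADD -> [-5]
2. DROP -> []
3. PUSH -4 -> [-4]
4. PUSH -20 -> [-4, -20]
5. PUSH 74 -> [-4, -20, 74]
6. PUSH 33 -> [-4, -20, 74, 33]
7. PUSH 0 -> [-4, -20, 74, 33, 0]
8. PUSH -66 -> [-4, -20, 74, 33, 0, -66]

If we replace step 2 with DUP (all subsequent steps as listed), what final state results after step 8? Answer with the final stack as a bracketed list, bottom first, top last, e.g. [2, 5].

(re-executing from step 2 with the substitution; state before step 2: [-5])
2. DUP -> [-5, -5]
3. PUSH -4 -> [-5, -5, -4]
4. PUSH -20 -> [-5, -5, -4, -20]
5. PUSH 74 -> [-5, -5, -4, -20, 74]
6. PUSH 33 -> [-5, -5, -4, -20, 74, 33]
7. PUSH 0 -> [-5, -5, -4, -20, 74, 33, 0]
8. PUSH -66 -> [-5, -5, -4, -20, 74, 33, 0, -66]

[-5, -5, -4, -20, 74, 33, 0, -66]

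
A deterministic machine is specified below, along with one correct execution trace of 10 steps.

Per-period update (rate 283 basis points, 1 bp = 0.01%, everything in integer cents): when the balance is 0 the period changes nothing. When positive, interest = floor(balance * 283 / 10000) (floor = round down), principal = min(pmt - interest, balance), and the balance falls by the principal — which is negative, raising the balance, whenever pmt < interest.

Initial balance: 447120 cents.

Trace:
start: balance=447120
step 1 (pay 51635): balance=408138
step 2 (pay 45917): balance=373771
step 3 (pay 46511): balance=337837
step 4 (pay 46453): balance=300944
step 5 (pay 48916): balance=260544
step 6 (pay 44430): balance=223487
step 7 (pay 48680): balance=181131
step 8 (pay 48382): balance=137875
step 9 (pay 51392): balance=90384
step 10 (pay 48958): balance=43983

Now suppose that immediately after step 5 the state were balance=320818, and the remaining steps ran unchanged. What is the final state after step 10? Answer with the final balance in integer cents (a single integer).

113283

state after step 5 := balance=320818
step 6 (pay 44430): balance=285467
step 7 (pay 48680): balance=244865
step 8 (pay 48382): balance=203412
step 9 (pay 51392): balance=157776
step 10 (pay 48958): balance=113283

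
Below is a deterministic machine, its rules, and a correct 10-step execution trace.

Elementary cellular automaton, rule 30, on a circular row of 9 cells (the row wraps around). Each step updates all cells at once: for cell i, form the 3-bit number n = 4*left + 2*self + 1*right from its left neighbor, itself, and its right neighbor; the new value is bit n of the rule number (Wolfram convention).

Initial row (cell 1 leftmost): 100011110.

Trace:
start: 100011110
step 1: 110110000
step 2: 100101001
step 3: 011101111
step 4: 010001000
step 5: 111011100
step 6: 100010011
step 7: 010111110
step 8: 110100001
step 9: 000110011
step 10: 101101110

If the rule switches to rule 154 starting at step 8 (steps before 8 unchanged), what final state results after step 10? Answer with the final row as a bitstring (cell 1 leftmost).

(re-executing steps 8..10 under rule 154; state before step 8: 010111110)
step 8: 100111101
step 9: 011111001
step 10: 011110110

011110110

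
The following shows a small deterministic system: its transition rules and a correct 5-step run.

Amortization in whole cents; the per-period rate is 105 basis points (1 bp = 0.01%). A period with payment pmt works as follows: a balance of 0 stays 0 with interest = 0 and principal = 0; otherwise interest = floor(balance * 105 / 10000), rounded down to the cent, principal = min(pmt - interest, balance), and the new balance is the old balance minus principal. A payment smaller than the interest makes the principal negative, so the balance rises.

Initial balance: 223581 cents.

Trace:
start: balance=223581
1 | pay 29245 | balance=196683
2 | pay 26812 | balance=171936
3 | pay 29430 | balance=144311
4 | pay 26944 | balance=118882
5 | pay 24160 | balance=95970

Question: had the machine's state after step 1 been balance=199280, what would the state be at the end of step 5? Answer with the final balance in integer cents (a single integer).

98677

state after step 1 := balance=199280
2 | pay 26812 | balance=174560
3 | pay 29430 | balance=146962
4 | pay 26944 | balance=121561
5 | pay 24160 | balance=98677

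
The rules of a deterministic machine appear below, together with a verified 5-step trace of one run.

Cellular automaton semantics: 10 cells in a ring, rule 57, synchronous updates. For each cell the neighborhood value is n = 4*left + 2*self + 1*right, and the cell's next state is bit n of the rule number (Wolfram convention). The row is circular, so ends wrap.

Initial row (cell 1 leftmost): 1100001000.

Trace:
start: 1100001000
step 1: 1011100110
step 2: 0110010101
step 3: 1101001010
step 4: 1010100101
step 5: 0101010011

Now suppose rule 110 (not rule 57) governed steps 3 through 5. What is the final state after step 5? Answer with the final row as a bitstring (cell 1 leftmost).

0110100000

(re-executing steps 3..5 under rule 110; state before step 3: 0110010101)
step 3: 1110111111
step 4: 0011100000
step 5: 0110100000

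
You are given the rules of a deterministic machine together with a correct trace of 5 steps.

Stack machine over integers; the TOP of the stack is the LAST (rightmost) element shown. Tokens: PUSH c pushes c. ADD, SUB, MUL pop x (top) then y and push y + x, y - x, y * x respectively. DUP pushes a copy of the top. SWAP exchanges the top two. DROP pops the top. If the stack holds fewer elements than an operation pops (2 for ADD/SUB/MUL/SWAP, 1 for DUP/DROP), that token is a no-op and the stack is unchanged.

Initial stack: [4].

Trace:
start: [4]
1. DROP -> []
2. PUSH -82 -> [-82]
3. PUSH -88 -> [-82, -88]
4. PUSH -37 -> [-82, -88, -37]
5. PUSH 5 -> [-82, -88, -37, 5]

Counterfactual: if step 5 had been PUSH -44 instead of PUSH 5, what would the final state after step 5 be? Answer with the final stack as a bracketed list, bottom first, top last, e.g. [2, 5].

[-82, -88, -37, -44]

(re-executing from step 5 with the substitution; state before step 5: [-82, -88, -37])
5. PUSH -44 -> [-82, -88, -37, -44]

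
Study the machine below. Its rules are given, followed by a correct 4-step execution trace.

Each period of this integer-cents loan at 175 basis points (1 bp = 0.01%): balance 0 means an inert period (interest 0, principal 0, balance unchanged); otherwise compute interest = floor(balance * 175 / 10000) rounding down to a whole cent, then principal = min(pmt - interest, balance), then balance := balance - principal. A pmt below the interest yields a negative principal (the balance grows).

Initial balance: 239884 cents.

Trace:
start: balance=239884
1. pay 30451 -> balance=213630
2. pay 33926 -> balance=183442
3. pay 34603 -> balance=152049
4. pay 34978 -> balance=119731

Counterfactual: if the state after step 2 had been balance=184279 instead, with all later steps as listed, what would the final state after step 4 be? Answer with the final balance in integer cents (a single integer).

120597

state after step 2 := balance=184279
3. pay 34603 -> balance=152900
4. pay 34978 -> balance=120597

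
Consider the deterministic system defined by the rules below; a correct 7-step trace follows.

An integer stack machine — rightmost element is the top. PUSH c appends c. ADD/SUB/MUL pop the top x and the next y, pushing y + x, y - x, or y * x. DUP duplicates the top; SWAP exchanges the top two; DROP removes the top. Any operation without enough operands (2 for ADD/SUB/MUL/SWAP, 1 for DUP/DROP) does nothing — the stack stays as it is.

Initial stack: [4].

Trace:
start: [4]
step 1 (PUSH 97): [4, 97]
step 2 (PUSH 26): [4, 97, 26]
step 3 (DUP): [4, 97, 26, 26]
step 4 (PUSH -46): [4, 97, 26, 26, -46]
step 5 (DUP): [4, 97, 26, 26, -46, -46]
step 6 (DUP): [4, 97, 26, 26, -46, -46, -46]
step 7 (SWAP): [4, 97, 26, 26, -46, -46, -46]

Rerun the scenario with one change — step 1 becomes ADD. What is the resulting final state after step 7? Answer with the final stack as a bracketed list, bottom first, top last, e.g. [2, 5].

[4, 26, 26, -46, -46, -46]

(re-executing from step 1 with the substitution; state before step 1: [4])
step 1 (ADD): [4]
step 2 (PUSH 26): [4, 26]
step 3 (DUP): [4, 26, 26]
step 4 (PUSH -46): [4, 26, 26, -46]
step 5 (DUP): [4, 26, 26, -46, -46]
step 6 (DUP): [4, 26, 26, -46, -46, -46]
step 7 (SWAP): [4, 26, 26, -46, -46, -46]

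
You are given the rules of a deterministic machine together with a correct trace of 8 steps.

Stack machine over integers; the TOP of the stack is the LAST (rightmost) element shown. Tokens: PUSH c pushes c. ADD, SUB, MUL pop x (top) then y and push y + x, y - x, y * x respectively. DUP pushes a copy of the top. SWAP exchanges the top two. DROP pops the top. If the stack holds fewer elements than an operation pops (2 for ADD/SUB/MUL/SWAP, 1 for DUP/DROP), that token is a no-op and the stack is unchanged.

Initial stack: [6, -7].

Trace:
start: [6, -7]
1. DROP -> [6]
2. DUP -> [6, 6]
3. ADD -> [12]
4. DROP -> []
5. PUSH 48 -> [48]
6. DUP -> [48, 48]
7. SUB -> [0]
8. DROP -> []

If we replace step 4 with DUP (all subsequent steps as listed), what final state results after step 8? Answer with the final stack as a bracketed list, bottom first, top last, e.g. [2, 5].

[12, 12]

(re-executing from step 4 with the substitution; state before step 4: [12])
4. DUP -> [12, 12]
5. PUSH 48 -> [12, 12, 48]
6. DUP -> [12, 12, 48, 48]
7. SUB -> [12, 12, 0]
8. DROP -> [12, 12]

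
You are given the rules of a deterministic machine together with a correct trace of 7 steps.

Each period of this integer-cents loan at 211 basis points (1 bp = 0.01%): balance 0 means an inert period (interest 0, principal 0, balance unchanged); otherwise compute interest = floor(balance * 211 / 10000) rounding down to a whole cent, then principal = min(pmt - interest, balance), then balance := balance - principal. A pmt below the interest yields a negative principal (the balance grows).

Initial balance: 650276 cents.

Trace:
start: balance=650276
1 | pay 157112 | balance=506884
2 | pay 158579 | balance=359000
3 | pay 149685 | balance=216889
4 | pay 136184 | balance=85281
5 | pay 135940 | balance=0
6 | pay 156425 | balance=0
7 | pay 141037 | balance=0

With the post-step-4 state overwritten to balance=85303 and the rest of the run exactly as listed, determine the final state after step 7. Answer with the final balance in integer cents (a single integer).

0

state after step 4 := balance=85303
5 | pay 135940 | balance=0
6 | pay 156425 | balance=0
7 | pay 141037 | balance=0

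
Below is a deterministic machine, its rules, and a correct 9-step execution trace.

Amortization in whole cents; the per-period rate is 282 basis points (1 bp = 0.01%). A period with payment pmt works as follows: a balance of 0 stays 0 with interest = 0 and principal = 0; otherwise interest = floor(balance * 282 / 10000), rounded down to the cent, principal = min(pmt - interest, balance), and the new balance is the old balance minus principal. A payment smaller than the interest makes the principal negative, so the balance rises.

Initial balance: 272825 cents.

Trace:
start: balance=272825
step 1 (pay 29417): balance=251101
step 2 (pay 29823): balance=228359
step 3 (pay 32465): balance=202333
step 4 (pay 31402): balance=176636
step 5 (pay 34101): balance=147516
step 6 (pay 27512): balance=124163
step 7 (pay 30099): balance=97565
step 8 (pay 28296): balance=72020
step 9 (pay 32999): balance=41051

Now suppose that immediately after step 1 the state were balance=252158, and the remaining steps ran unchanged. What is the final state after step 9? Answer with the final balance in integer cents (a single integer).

state after step 1 := balance=252158
step 2 (pay 29823): balance=229445
step 3 (pay 32465): balance=203450
step 4 (pay 31402): balance=177785
step 5 (pay 34101): balance=148697
step 6 (pay 27512): balance=125378
step 7 (pay 30099): balance=98814
step 8 (pay 28296): balance=73304
step 9 (pay 32999): balance=42372

42372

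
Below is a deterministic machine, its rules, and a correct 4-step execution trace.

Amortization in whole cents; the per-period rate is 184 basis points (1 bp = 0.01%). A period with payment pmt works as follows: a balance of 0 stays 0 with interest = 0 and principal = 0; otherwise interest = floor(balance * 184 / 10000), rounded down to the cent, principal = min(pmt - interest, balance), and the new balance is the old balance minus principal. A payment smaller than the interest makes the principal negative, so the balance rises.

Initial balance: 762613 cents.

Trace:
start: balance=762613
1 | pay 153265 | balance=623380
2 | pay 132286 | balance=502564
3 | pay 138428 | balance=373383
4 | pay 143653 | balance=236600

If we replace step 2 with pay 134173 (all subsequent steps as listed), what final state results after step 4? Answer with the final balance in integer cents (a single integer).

(re-executing from step 2 with the substitution; state before step 2: balance=623380)
2 | pay 134173 | balance=500677
3 | pay 138428 | balance=371461
4 | pay 143653 | balance=234642

234642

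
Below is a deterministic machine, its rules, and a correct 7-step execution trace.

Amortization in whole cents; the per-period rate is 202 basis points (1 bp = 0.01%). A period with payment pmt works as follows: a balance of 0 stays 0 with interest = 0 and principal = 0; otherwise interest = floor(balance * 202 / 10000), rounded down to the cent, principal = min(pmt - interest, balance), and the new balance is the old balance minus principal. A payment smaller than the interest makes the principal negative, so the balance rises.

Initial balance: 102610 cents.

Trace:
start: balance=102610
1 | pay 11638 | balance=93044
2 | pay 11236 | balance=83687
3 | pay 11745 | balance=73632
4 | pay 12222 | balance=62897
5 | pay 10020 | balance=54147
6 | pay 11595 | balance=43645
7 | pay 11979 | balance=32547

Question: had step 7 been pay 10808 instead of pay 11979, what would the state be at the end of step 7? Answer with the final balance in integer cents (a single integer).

33718

(re-executing from step 7 with the substitution; state before step 7: balance=43645)
7 | pay 10808 | balance=33718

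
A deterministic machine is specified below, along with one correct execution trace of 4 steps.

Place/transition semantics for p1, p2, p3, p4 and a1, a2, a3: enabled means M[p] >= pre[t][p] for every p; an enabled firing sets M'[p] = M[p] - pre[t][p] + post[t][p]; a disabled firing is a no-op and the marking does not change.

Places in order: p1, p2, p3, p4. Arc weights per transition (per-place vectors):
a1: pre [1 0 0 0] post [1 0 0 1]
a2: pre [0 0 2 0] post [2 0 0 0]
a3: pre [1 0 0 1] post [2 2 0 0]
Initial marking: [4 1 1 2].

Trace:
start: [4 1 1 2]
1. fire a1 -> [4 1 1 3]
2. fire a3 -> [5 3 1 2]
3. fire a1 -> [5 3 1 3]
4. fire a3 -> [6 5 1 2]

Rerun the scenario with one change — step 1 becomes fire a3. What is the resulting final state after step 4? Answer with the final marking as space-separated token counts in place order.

(re-executing from step 1 with the substitution; state before step 1: [4 1 1 2])
1. fire a3 -> [5 3 1 1]
2. fire a3 -> [6 5 1 0]
3. fire a1 -> [6 5 1 1]
4. fire a3 -> [7 7 1 0]

7 7 1 0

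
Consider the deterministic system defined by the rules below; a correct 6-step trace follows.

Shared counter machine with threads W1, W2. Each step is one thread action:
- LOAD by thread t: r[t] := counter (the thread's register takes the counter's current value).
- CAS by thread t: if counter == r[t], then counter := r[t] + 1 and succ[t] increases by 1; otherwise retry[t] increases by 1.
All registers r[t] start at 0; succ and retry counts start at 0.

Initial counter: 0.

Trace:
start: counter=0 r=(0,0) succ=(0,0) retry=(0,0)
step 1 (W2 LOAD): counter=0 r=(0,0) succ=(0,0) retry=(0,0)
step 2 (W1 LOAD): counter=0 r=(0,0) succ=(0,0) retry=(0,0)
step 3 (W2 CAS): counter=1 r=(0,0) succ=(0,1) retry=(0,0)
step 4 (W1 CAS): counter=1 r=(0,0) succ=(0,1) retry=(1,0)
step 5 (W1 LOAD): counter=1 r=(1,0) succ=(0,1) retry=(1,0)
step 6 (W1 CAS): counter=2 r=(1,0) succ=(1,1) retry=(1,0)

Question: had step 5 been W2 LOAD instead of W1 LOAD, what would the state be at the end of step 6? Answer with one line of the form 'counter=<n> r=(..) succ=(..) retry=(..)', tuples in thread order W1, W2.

(re-executing from step 5 with the substitution; state before step 5: counter=1 r=(0,0) succ=(0,1) retry=(1,0))
step 5 (W2 LOAD): counter=1 r=(0,1) succ=(0,1) retry=(1,0)
step 6 (W1 CAS): counter=1 r=(0,1) succ=(0,1) retry=(2,0)

counter=1 r=(0,1) succ=(0,1) retry=(2,0)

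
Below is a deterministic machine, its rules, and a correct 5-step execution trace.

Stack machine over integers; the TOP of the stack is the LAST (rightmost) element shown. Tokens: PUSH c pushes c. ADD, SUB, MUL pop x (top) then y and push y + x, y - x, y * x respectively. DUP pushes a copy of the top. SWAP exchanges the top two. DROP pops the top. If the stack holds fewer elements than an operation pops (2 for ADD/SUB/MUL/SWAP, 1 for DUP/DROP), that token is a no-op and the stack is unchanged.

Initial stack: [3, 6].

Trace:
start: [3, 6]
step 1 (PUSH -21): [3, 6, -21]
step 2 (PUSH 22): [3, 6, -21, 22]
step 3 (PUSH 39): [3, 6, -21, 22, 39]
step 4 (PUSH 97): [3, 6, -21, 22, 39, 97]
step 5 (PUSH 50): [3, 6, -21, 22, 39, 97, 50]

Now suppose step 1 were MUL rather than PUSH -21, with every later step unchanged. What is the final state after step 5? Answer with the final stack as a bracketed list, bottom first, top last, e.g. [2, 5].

[18, 22, 39, 97, 50]

(re-executing from step 1 with the substitution; state before step 1: [3, 6])
step 1 (MUL): [18]
step 2 (PUSH 22): [18, 22]
step 3 (PUSH 39): [18, 22, 39]
step 4 (PUSH 97): [18, 22, 39, 97]
step 5 (PUSH 50): [18, 22, 39, 97, 50]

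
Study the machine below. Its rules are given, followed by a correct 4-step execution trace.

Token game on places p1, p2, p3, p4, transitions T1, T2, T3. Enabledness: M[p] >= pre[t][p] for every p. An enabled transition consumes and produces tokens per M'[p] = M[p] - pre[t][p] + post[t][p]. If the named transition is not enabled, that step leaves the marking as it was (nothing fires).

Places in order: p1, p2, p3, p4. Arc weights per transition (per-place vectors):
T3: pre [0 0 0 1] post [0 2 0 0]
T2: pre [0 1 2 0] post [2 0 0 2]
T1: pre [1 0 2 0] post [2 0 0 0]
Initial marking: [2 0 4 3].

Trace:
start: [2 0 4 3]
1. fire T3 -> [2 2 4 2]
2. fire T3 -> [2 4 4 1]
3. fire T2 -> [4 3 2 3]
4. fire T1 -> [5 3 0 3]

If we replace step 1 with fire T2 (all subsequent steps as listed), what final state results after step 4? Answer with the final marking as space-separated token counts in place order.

5 1 0 4

(re-executing from step 1 with the substitution; state before step 1: [2 0 4 3])
1. fire T2 -> [2 0 4 3]
2. fire T3 -> [2 2 4 2]
3. fire T2 -> [4 1 2 4]
4. fire T1 -> [5 1 0 4]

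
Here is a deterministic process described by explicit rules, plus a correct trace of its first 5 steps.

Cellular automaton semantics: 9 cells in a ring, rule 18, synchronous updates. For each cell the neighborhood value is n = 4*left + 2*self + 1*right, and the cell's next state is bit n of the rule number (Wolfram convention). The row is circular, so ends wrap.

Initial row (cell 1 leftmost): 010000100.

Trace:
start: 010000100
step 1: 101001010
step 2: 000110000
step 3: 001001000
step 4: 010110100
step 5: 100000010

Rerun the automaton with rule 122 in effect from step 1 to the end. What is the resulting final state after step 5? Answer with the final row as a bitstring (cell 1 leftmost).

111111110

(re-executing steps 1..5 under rule 122; state before step 1: 010000100)
step 1: 101001010
step 2: 010110101
step 3: 101111010
step 4: 011001101
step 5: 111111110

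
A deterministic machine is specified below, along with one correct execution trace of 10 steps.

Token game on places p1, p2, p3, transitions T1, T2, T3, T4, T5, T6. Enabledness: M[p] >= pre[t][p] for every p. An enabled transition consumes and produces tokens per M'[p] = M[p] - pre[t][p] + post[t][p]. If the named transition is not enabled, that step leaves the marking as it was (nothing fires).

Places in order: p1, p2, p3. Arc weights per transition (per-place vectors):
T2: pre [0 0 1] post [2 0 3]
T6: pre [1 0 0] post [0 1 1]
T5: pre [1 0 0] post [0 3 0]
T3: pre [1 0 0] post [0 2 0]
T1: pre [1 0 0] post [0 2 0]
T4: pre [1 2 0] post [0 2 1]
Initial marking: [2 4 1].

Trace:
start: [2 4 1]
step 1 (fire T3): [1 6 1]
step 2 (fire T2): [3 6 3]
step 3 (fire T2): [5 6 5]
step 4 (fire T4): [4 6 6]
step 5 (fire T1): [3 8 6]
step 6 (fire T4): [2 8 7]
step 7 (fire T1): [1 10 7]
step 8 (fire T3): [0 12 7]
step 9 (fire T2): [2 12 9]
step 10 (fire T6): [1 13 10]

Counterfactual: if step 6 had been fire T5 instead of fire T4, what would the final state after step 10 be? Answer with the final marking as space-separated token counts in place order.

1 16 9

(re-executing from step 6 with the substitution; state before step 6: [3 8 6])
step 6 (fire T5): [2 11 6]
step 7 (fire T1): [1 13 6]
step 8 (fire T3): [0 15 6]
step 9 (fire T2): [2 15 8]
step 10 (fire T6): [1 16 9]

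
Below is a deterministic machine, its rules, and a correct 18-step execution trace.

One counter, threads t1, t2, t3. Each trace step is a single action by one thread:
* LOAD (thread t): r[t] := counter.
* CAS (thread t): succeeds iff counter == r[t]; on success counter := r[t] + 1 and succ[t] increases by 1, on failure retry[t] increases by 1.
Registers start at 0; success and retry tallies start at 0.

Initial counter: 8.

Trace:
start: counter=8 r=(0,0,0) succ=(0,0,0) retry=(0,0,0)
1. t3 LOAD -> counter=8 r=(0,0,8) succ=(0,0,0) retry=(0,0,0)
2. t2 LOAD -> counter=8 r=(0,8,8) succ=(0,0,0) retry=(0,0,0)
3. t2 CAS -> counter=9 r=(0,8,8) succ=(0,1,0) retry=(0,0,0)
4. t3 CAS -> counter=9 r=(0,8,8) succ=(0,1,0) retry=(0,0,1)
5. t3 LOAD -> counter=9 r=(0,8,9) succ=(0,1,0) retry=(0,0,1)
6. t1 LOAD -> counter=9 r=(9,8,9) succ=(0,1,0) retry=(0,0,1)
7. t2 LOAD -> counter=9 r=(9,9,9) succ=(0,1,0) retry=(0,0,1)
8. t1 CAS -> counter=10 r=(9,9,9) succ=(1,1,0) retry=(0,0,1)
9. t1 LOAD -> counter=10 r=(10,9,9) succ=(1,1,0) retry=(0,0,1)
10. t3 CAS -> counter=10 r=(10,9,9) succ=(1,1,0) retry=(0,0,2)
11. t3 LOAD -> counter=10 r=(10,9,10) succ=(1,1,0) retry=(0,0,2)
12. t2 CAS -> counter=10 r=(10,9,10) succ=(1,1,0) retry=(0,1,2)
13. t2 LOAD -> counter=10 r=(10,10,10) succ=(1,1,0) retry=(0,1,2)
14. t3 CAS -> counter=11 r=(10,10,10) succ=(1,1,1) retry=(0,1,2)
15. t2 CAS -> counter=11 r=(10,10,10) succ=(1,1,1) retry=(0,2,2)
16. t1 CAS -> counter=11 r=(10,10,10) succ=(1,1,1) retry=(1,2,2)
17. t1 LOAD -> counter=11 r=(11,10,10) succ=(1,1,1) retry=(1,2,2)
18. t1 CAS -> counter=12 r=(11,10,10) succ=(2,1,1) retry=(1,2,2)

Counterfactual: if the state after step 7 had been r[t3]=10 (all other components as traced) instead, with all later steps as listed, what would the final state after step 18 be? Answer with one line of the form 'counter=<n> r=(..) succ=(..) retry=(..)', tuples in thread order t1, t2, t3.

counter=13 r=(12,11,11) succ=(2,1,2) retry=(1,2,1)

state after step 7 := counter=9 r=(9,9,10) succ=(0,1,0) retry=(0,0,1)
8. t1 CAS -> counter=10 r=(9,9,10) succ=(1,1,0) retry=(0,0,1)
9. t1 LOAD -> counter=10 r=(10,9,10) succ=(1,1,0) retry=(0,0,1)
10. t3 CAS -> counter=11 r=(10,9,10) succ=(1,1,1) retry=(0,0,1)
11. t3 LOAD -> counter=11 r=(10,9,11) succ=(1,1,1) retry=(0,0,1)
12. t2 CAS -> counter=11 r=(10,9,11) succ=(1,1,1) retry=(0,1,1)
13. t2 LOAD -> counter=11 r=(10,11,11) succ=(1,1,1) retry=(0,1,1)
14. t3 CAS -> counter=12 r=(10,11,11) succ=(1,1,2) retry=(0,1,1)
15. t2 CAS -> counter=12 r=(10,11,11) succ=(1,1,2) retry=(0,2,1)
16. t1 CAS -> counter=12 r=(10,11,11) succ=(1,1,2) retry=(1,2,1)
17. t1 LOAD -> counter=12 r=(12,11,11) succ=(1,1,2) retry=(1,2,1)
18. t1 CAS -> counter=13 r=(12,11,11) succ=(2,1,2) retry=(1,2,1)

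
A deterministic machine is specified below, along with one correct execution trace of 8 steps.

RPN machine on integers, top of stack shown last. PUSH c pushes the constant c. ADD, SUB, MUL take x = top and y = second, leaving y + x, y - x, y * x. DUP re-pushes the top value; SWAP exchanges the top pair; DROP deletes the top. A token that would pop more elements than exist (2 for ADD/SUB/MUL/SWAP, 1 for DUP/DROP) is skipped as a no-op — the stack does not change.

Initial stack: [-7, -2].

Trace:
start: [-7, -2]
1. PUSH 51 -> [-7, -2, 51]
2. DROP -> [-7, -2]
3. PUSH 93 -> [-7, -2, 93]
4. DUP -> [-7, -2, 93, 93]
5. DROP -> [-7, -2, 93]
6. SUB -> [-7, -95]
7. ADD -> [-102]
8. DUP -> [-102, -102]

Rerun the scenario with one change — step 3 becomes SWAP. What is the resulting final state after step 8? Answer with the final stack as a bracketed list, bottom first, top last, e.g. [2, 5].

[5, 5]

(re-executing from step 3 with the substitution; state before step 3: [-7, -2])
3. SWAP -> [-2, -7]
4. DUP -> [-2, -7, -7]
5. DROP -> [-2, -7]
6. SUB -> [5]
7. ADD -> [5]
8. DUP -> [5, 5]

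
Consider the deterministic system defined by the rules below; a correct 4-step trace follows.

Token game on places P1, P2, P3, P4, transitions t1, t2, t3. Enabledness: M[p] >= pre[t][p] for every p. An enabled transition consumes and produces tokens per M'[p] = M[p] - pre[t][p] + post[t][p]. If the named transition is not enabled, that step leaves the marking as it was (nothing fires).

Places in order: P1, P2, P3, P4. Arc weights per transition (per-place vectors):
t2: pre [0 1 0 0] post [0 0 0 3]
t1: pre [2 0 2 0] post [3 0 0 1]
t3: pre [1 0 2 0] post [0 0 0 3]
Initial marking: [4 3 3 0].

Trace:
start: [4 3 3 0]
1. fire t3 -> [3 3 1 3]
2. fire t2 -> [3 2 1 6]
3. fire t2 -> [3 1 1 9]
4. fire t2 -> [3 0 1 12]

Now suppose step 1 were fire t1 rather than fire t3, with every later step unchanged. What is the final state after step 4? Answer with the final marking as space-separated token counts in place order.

5 0 1 10

(re-executing from step 1 with the substitution; state before step 1: [4 3 3 0])
1. fire t1 -> [5 3 1 1]
2. fire t2 -> [5 2 1 4]
3. fire t2 -> [5 1 1 7]
4. fire t2 -> [5 0 1 10]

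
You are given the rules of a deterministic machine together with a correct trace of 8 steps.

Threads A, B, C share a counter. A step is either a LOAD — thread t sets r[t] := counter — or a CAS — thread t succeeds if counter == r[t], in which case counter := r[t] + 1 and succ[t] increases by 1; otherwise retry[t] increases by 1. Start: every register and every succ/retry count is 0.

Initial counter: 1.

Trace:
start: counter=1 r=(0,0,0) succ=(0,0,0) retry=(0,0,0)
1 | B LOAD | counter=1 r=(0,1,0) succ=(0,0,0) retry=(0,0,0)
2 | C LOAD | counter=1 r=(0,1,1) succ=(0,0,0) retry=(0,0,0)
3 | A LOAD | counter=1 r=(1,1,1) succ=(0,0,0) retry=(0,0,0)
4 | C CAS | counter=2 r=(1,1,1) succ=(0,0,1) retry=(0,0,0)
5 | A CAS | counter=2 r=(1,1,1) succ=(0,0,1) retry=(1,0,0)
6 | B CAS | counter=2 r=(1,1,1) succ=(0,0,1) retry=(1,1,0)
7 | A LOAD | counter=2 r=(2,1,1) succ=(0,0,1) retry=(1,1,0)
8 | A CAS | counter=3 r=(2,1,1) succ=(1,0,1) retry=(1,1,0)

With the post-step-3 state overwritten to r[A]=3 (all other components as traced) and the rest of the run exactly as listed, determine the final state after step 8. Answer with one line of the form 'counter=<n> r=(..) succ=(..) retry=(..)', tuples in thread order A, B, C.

counter=3 r=(2,1,1) succ=(1,0,1) retry=(1,1,0)

state after step 3 := counter=1 r=(3,1,1) succ=(0,0,0) retry=(0,0,0)
4 | C CAS | counter=2 r=(3,1,1) succ=(0,0,1) retry=(0,0,0)
5 | A CAS | counter=2 r=(3,1,1) succ=(0,0,1) retry=(1,0,0)
6 | B CAS | counter=2 r=(3,1,1) succ=(0,0,1) retry=(1,1,0)
7 | A LOAD | counter=2 r=(2,1,1) succ=(0,0,1) retry=(1,1,0)
8 | A CAS | counter=3 r=(2,1,1) succ=(1,0,1) retry=(1,1,0)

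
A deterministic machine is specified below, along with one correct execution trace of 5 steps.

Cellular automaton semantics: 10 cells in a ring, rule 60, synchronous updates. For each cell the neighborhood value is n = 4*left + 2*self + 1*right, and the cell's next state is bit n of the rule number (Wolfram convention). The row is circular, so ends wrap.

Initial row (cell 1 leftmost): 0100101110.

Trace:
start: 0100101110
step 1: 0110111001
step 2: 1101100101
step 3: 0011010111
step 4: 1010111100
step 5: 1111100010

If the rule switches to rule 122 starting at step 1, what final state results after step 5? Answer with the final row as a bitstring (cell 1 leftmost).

1110001111

(re-executing steps 1..5 under rule 122; state before step 1: 0100101110)
step 1: 1011011011
step 2: 1111111110
step 3: 1000000011
step 4: 1100000110
step 5: 1110001111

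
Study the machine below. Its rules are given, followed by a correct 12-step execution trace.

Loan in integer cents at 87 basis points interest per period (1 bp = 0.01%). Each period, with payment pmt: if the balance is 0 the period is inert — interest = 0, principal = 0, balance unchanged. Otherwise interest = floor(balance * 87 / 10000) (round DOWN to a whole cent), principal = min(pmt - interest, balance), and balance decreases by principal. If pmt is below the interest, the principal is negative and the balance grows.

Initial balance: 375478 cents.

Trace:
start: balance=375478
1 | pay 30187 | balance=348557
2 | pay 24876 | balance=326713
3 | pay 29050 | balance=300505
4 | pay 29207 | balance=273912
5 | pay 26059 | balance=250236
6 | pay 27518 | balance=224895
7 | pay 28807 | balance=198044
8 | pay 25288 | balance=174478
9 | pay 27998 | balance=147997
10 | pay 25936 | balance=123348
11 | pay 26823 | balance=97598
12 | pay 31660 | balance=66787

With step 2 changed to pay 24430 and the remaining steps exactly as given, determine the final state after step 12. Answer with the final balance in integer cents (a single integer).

(re-executing from step 2 with the substitution; state before step 2: balance=348557)
2 | pay 24430 | balance=327159
3 | pay 29050 | balance=300955
4 | pay 29207 | balance=274366
5 | pay 26059 | balance=250693
6 | pay 27518 | balance=225356
7 | pay 28807 | balance=198509
8 | pay 25288 | balance=174948
9 | pay 27998 | balance=148472
10 | pay 25936 | balance=123827
11 | pay 26823 | balance=98081
12 | pay 31660 | balance=67274

67274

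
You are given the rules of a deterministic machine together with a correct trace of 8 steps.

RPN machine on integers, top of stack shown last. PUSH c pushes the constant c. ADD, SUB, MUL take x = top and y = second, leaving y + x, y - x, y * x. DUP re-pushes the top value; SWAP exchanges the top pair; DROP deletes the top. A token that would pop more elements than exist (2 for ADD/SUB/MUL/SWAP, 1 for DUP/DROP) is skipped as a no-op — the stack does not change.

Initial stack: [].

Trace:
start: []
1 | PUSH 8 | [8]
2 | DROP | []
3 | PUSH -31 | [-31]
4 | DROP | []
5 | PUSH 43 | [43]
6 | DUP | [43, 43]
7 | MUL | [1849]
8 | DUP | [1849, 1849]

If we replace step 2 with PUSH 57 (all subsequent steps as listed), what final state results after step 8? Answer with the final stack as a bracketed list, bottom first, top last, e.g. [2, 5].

(re-executing from step 2 with the substitution; state before step 2: [8])
2 | PUSH 57 | [8, 57]
3 | PUSH -31 | [8, 57, -31]
4 | DROP | [8, 57]
5 | PUSH 43 | [8, 57, 43]
6 | DUP | [8, 57, 43, 43]
7 | MUL | [8, 57, 1849]
8 | DUP | [8, 57, 1849, 1849]

[8, 57, 1849, 1849]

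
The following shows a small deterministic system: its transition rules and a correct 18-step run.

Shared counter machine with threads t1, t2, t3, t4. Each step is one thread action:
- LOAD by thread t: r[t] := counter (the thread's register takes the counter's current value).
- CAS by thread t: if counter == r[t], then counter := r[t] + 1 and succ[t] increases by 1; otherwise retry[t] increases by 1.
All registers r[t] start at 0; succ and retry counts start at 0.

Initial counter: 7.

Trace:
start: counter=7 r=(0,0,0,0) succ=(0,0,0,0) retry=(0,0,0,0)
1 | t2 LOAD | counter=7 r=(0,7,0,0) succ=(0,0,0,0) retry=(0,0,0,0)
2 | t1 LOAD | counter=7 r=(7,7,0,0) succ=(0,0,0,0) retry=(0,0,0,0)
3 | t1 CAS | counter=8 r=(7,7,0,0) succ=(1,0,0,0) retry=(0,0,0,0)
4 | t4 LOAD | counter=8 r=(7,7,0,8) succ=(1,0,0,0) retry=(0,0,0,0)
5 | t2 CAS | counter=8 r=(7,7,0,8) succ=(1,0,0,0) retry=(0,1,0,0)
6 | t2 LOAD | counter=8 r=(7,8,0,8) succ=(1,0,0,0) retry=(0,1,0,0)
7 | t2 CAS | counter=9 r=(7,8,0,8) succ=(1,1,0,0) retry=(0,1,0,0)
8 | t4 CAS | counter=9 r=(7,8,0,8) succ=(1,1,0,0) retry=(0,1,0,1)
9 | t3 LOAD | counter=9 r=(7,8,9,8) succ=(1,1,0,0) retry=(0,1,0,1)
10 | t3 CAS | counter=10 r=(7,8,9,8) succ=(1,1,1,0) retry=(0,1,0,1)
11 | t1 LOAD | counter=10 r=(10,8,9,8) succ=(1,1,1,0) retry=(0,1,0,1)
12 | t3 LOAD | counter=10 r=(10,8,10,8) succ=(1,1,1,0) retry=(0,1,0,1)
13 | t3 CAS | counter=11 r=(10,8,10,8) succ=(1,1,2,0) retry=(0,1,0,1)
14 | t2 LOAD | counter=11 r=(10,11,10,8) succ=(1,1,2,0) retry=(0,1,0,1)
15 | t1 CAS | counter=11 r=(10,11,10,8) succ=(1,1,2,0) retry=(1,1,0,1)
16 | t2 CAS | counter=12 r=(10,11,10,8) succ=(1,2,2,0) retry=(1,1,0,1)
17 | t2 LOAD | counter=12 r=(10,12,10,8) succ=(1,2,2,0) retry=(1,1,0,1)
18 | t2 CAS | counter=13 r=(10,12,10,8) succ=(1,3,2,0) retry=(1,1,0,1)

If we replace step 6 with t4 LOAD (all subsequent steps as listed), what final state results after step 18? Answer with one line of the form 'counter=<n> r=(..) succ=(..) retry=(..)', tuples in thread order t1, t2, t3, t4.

(re-executing from step 6 with the substitution; state before step 6: counter=8 r=(7,7,0,8) succ=(1,0,0,0) retry=(0,1,0,0))
6 | t4 LOAD | counter=8 r=(7,7,0,8) succ=(1,0,0,0) retry=(0,1,0,0)
7 | t2 CAS | counter=8 r=(7,7,0,8) succ=(1,0,0,0) retry=(0,2,0,0)
8 | t4 CAS | counter=9 r=(7,7,0,8) succ=(1,0,0,1) retry=(0,2,0,0)
9 | t3 LOAD | counter=9 r=(7,7,9,8) succ=(1,0,0,1) retry=(0,2,0,0)
10 | t3 CAS | counter=10 r=(7,7,9,8) succ=(1,0,1,1) retry=(0,2,0,0)
11 | t1 LOAD | counter=10 r=(10,7,9,8) succ=(1,0,1,1) retry=(0,2,0,0)
12 | t3 LOAD | counter=10 r=(10,7,10,8) succ=(1,0,1,1) retry=(0,2,0,0)
13 | t3 CAS | counter=11 r=(10,7,10,8) succ=(1,0,2,1) retry=(0,2,0,0)
14 | t2 LOAD | counter=11 r=(10,11,10,8) succ=(1,0,2,1) retry=(0,2,0,0)
15 | t1 CAS | counter=11 r=(10,11,10,8) succ=(1,0,2,1) retry=(1,2,0,0)
16 | t2 CAS | counter=12 r=(10,11,10,8) succ=(1,1,2,1) retry=(1,2,0,0)
17 | t2 LOAD | counter=12 r=(10,12,10,8) succ=(1,1,2,1) retry=(1,2,0,0)
18 | t2 CAS | counter=13 r=(10,12,10,8) succ=(1,2,2,1) retry=(1,2,0,0)

counter=13 r=(10,12,10,8) succ=(1,2,2,1) retry=(1,2,0,0)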